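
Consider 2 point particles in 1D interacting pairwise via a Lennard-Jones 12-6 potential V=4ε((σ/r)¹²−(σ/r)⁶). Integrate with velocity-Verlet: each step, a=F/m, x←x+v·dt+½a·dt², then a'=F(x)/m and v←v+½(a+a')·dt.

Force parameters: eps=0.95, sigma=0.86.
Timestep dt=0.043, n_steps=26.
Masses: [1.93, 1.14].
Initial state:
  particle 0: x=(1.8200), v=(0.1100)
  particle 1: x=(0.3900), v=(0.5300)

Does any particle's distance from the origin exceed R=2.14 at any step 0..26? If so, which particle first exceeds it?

no

step 0: x0=(1.8200) x1=(0.3900)
step 1: x0=(1.8244) x1=(0.4133)
step 2: x0=(1.8281) x1=(0.4379)
step 3: x0=(1.8310) x1=(0.4638)
step 4: x0=(1.8330) x1=(0.4911)
step 5: x0=(1.8341) x1=(0.5201)
step 6: x0=(1.8341) x1=(0.5509)
step 7: x0=(1.8328) x1=(0.5839)
step 8: x0=(1.8300) x1=(0.6194)
step 9: x0=(1.8255) x1=(0.6578)
step 10: x0=(1.8190) x1=(0.6996)
step 11: x0=(1.8102) x1=(0.7454)
step 12: x0=(1.7987) x1=(0.7956)
step 13: x0=(1.7855) x1=(0.8487)
step 14: x0=(1.7751) x1=(0.8972)
step 15: x0=(1.7815) x1=(0.9171)
step 16: x0=(1.8110) x1=(0.8981)
step 17: x0=(1.8471) x1=(0.8677)
step 18: x0=(1.8823) x1=(0.8389)
step 19: x0=(1.9151) x1=(0.8141)
step 20: x0=(1.9455) x1=(0.7935)
step 21: x0=(1.9737) x1=(0.7766)
step 22: x0=(2.0000) x1=(0.7627)
step 23: x0=(2.0249) x1=(0.7515)
step 24: x0=(2.0484) x1=(0.7425)
step 25: x0=(2.0708) x1=(0.7354)
step 26: x0=(2.0921) x1=(0.7300)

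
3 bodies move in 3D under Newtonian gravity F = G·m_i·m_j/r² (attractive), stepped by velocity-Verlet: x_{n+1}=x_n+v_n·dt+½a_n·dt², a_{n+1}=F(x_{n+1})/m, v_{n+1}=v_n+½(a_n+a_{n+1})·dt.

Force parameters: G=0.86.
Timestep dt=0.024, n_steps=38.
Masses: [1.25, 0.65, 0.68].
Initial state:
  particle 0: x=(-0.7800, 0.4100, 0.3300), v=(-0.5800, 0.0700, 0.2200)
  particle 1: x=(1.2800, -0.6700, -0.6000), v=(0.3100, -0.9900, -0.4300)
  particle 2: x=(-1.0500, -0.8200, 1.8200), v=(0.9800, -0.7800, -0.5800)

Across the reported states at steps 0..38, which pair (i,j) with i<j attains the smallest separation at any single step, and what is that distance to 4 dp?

pair (0,2), distance 1.9221

step 0: x0=(-0.7800, 0.4100, 0.3300) x1=(1.2800, -0.6700, -0.6000) x2=(-1.0500, -0.8200, 1.8200)
step 1: x0=(-0.7939, 0.4116, 0.3353) x1=(1.2874, -0.6937, -0.6103) x2=(-1.0265, -0.8387, 1.8060)
step 2: x0=(-0.8078, 0.4132, 0.3407) x1=(1.2947, -0.7174, -0.6205) x2=(-1.0029, -0.8572, 1.7919)
step 3: x0=(-0.8216, 0.4147, 0.3461) x1=(1.3019, -0.7411, -0.6307) x2=(-0.9793, -0.8757, 1.7776)
step 4: x0=(-0.8354, 0.4161, 0.3515) x1=(1.3090, -0.7647, -0.6408) x2=(-0.9556, -0.8940, 1.7632)
step 5: x0=(-0.8492, 0.4174, 0.3570) x1=(1.3160, -0.7883, -0.6509) x2=(-0.9319, -0.9122, 1.7486)
step 6: x0=(-0.8630, 0.4186, 0.3626) x1=(1.3229, -0.8118, -0.6609) x2=(-0.9082, -0.9304, 1.7339)
step 7: x0=(-0.8767, 0.4198, 0.3682) x1=(1.3297, -0.8353, -0.6709) x2=(-0.8845, -0.9484, 1.7190)
step 8: x0=(-0.8904, 0.4209, 0.3738) x1=(1.3364, -0.8588, -0.6808) x2=(-0.8607, -0.9662, 1.7040)
step 9: x0=(-0.9040, 0.4218, 0.3795) x1=(1.3431, -0.8823, -0.6906) x2=(-0.8370, -0.9840, 1.6889)
step 10: x0=(-0.9176, 0.4227, 0.3852) x1=(1.3497, -0.9057, -0.7004) x2=(-0.8132, -1.0016, 1.6736)
step 11: x0=(-0.9312, 0.4236, 0.3910) x1=(1.3561, -0.9290, -0.7101) x2=(-0.7894, -1.0191, 1.6582)
step 12: x0=(-0.9447, 0.4243, 0.3968) x1=(1.3625, -0.9523, -0.7198) x2=(-0.7656, -1.0365, 1.6427)
step 13: x0=(-0.9582, 0.4249, 0.4027) x1=(1.3689, -0.9756, -0.7294) x2=(-0.7418, -1.0537, 1.6270)
step 14: x0=(-0.9717, 0.4255, 0.4086) x1=(1.3751, -0.9989, -0.7390) x2=(-0.7179, -1.0708, 1.6112)
step 15: x0=(-0.9851, 0.4259, 0.4146) x1=(1.3813, -1.0221, -0.7486) x2=(-0.6941, -1.0878, 1.5953)
step 16: x0=(-0.9985, 0.4263, 0.4206) x1=(1.3874, -1.0453, -0.7580) x2=(-0.6703, -1.1047, 1.5793)
step 17: x0=(-1.0118, 0.4266, 0.4266) x1=(1.3934, -1.0685, -0.7675) x2=(-0.6465, -1.1214, 1.5631)
step 18: x0=(-1.0251, 0.4268, 0.4327) x1=(1.3993, -1.0916, -0.7768) x2=(-0.6227, -1.1380, 1.5468)
step 19: x0=(-1.0384, 0.4269, 0.4388) x1=(1.4052, -1.1147, -0.7861) x2=(-0.5989, -1.1545, 1.5304)
step 20: x0=(-1.0516, 0.4270, 0.4450) x1=(1.4110, -1.1378, -0.7954) x2=(-0.5751, -1.1709, 1.5139)
step 21: x0=(-1.0647, 0.4269, 0.4511) x1=(1.4167, -1.1609, -0.8046) x2=(-0.5514, -1.1871, 1.4973)
step 22: x0=(-1.0778, 0.4268, 0.4574) x1=(1.4223, -1.1839, -0.8138) x2=(-0.5276, -1.2032, 1.4805)
step 23: x0=(-1.0909, 0.4265, 0.4636) x1=(1.4279, -1.2068, -0.8229) x2=(-0.5039, -1.2191, 1.4637)
step 24: x0=(-1.1039, 0.4262, 0.4699) x1=(1.4334, -1.2298, -0.8320) x2=(-0.4802, -1.2350, 1.4467)
step 25: x0=(-1.1169, 0.4259, 0.4762) x1=(1.4389, -1.2527, -0.8410) x2=(-0.4565, -1.2507, 1.4297)
step 26: x0=(-1.1298, 0.4254, 0.4825) x1=(1.4442, -1.2756, -0.8499) x2=(-0.4329, -1.2663, 1.4125)
step 27: x0=(-1.1427, 0.4248, 0.4889) x1=(1.4495, -1.2985, -0.8589) x2=(-0.4092, -1.2818, 1.3953)
step 28: x0=(-1.1555, 0.4242, 0.4952) x1=(1.4548, -1.3213, -0.8677) x2=(-0.3856, -1.2971, 1.3780)
step 29: x0=(-1.1682, 0.4235, 0.5016) x1=(1.4599, -1.3442, -0.8765) x2=(-0.3621, -1.3124, 1.3605)
step 30: x0=(-1.1810, 0.4227, 0.5080) x1=(1.4651, -1.3670, -0.8853) x2=(-0.3385, -1.3275, 1.3430)
step 31: x0=(-1.1936, 0.4219, 0.5145) x1=(1.4701, -1.3897, -0.8940) x2=(-0.3150, -1.3425, 1.3254)
step 32: x0=(-1.2063, 0.4209, 0.5209) x1=(1.4751, -1.4124, -0.9026) x2=(-0.2915, -1.3574, 1.3077)
step 33: x0=(-1.2188, 0.4199, 0.5274) x1=(1.4800, -1.4352, -0.9112) x2=(-0.2681, -1.3722, 1.2900)
step 34: x0=(-1.2314, 0.4189, 0.5339) x1=(1.4849, -1.4578, -0.9197) x2=(-0.2447, -1.3869, 1.2721)
step 35: x0=(-1.2438, 0.4177, 0.5404) x1=(1.4897, -1.4805, -0.9282) x2=(-0.2213, -1.4014, 1.2542)
step 36: x0=(-1.2562, 0.4165, 0.5469) x1=(1.4944, -1.5031, -0.9367) x2=(-0.1979, -1.4159, 1.2362)
step 37: x0=(-1.2686, 0.4152, 0.5534) x1=(1.4991, -1.5257, -0.9451) x2=(-0.1746, -1.4303, 1.2182)
step 38: x0=(-1.2809, 0.4138, 0.5600) x1=(1.5037, -1.5483, -0.9534) x2=(-0.1513, -1.4445, 1.2000)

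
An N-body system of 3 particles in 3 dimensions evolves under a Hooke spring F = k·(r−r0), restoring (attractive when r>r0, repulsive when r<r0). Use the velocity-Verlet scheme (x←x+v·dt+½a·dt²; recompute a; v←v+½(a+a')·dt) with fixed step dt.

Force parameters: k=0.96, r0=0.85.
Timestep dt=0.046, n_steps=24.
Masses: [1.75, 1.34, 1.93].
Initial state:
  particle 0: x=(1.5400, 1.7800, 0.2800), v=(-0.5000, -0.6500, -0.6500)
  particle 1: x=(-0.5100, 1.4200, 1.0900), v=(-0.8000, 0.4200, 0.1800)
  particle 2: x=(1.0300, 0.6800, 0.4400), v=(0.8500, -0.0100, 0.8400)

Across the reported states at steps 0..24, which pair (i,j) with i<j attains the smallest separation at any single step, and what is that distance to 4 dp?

step 0: x0=(1.5400, 1.7800, 0.2800) x1=(-0.5100, 1.4200, 1.0900) x2=(1.0300, 0.6800, 0.4400)
step 1: x0=(1.5162, 1.7498, 0.2504) x1=(-0.5452, 1.4392, 1.0976) x2=(1.0687, 0.6799, 0.4788)
step 2: x0=(1.4907, 1.7190, 0.2215) x1=(-0.5771, 1.4580, 1.1040) x2=(1.1067, 0.6806, 0.5179)
step 3: x0=(1.4636, 1.6877, 0.1934) x1=(-0.6057, 1.4765, 1.1089) x2=(1.1437, 0.6820, 0.5572)
step 4: x0=(1.4350, 1.6560, 0.1660) x1=(-0.6307, 1.4944, 1.1126) x2=(1.1798, 0.6842, 0.5968)
step 5: x0=(1.4047, 1.6239, 0.1394) x1=(-0.6522, 1.5118, 1.1149) x2=(1.2148, 0.6871, 0.6367)
step 6: x0=(1.3729, 1.5914, 0.1136) x1=(-0.6700, 1.5285, 1.1158) x2=(1.2487, 0.6907, 0.6767)
step 7: x0=(1.3397, 1.5588, 0.0887) x1=(-0.6842, 1.5446, 1.1153) x2=(1.2814, 0.6950, 0.7168)
step 8: x0=(1.3049, 1.5259, 0.0647) x1=(-0.6946, 1.5598, 1.1136) x2=(1.3129, 0.7001, 0.7571)
step 9: x0=(1.2686, 1.4928, 0.0416) x1=(-0.7012, 1.5742, 1.1105) x2=(1.3430, 0.7059, 0.7974)
step 10: x0=(1.2310, 1.4596, 0.0195) x1=(-0.7041, 1.5878, 1.1061) x2=(1.3718, 0.7124, 0.8378)
step 11: x0=(1.1920, 1.4263, -0.0016) x1=(-0.7031, 1.6004, 1.1004) x2=(1.3992, 0.7198, 0.8782)
step 12: x0=(1.1518, 1.3929, -0.0217) x1=(-0.6985, 1.6119, 1.0935) x2=(1.4252, 0.7279, 0.9184)
step 13: x0=(1.1103, 1.3594, -0.0406) x1=(-0.6900, 1.6225, 1.0854) x2=(1.4496, 0.7367, 0.9585)
step 14: x0=(1.0677, 1.3259, -0.0585) x1=(-0.6779, 1.6319, 1.0761) x2=(1.4726, 0.7464, 0.9984)
step 15: x0=(1.0240, 1.2924, -0.0751) x1=(-0.6621, 1.6402, 1.0658) x2=(1.4939, 0.7569, 1.0380)
step 16: x0=(0.9794, 1.2589, -0.0905) x1=(-0.6428, 1.6474, 1.0544) x2=(1.5136, 0.7681, 1.0771)
step 17: x0=(0.9339, 1.2254, -0.1046) x1=(-0.6199, 1.6533, 1.0420) x2=(1.5317, 0.7802, 1.1158)
step 18: x0=(0.8877, 1.1920, -0.1174) x1=(-0.5937, 1.6581, 1.0287) x2=(1.5481, 0.7930, 1.1539)
step 19: x0=(0.8408, 1.1587, -0.1287) x1=(-0.5641, 1.6616, 1.0145) x2=(1.5627, 0.8066, 1.1913)
step 20: x0=(0.7934, 1.1256, -0.1387) x1=(-0.5313, 1.6639, 0.9996) x2=(1.5756, 0.8209, 1.2280)
step 21: x0=(0.7457, 1.0926, -0.1472) x1=(-0.4955, 1.6650, 0.9840) x2=(1.5867, 0.8359, 1.2638)
step 22: x0=(0.6976, 1.0598, -0.1543) x1=(-0.4567, 1.6648, 0.9677) x2=(1.5961, 0.8516, 1.2988)
step 23: x0=(0.6494, 1.0273, -0.1598) x1=(-0.4150, 1.6634, 0.9509) x2=(1.6036, 0.8679, 1.3328)
step 24: x0=(0.6012, 0.9950, -0.1638) x1=(-0.3708, 1.6608, 0.9336) x2=(1.6092, 0.8849, 1.3657)

pair (0,2), distance 1.0695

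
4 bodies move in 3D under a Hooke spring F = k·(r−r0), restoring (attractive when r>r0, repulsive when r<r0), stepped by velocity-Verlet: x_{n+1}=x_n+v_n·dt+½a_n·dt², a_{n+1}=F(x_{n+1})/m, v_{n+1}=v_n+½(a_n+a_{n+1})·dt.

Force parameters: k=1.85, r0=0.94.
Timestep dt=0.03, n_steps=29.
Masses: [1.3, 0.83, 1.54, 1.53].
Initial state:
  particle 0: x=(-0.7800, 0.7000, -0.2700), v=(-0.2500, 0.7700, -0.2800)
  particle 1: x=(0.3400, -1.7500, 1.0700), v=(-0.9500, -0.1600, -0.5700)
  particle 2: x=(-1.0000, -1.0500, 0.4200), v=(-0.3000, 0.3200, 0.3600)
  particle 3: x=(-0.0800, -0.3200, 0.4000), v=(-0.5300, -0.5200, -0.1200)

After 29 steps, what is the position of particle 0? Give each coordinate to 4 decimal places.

step 0: x0=(-0.7800, 0.7000, -0.2700) x1=(0.3400, -1.7500, 1.0700) x2=(-1.0000, -1.0500, 0.4200) x3=(-0.0800, -0.3200, 0.4000)
step 1: x0=(-0.7869, 0.7212, -0.2774) x1=(0.3100, -1.7522, 1.0514) x2=(-1.0085, -1.0400, 0.4308) x3=(-0.0960, -0.3358, 0.3964)
step 2: x0=(-0.7927, 0.7387, -0.2830) x1=(0.2770, -1.7492, 1.0299) x2=(-1.0162, -1.0292, 0.4414) x3=(-0.1123, -0.3520, 0.3929)
step 3: x0=(-0.7974, 0.7523, -0.2865) x1=(0.2411, -1.7410, 1.0056) x2=(-1.0229, -1.0177, 0.4519) x3=(-0.1289, -0.3686, 0.3894)
step 4: x0=(-0.8011, 0.7620, -0.2882) x1=(0.2026, -1.7278, 0.9786) x2=(-1.0289, -1.0053, 0.4622) x3=(-0.1456, -0.3854, 0.3860)
step 5: x0=(-0.8036, 0.7679, -0.2879) x1=(0.1614, -1.7096, 0.9490) x2=(-1.0341, -0.9922, 0.4723) x3=(-0.1627, -0.4023, 0.3825)
step 6: x0=(-0.8052, 0.7699, -0.2858) x1=(0.1178, -1.6865, 0.9170) x2=(-1.0386, -0.9783, 0.4822) x3=(-0.1800, -0.4194, 0.3790)
step 7: x0=(-0.8059, 0.7680, -0.2817) x1=(0.0720, -1.6588, 0.8827) x2=(-1.0424, -0.9637, 0.4918) x3=(-0.1975, -0.4365, 0.3754)
step 8: x0=(-0.8057, 0.7624, -0.2759) x1=(0.0242, -1.6266, 0.8462) x2=(-1.0457, -0.9483, 0.5010) x3=(-0.2152, -0.4536, 0.3717)
step 9: x0=(-0.8046, 0.7531, -0.2683) x1=(-0.0255, -1.5903, 0.8079) x2=(-1.0485, -0.9322, 0.5100) x3=(-0.2331, -0.4705, 0.3679)
step 10: x0=(-0.8028, 0.7401, -0.2590) x1=(-0.0768, -1.5500, 0.7677) x2=(-1.0509, -0.9153, 0.5186) x3=(-0.2512, -0.4872, 0.3639)
step 11: x0=(-0.8003, 0.7237, -0.2481) x1=(-0.1296, -1.5062, 0.7260) x2=(-1.0530, -0.8978, 0.5269) x3=(-0.2695, -0.5037, 0.3598)
step 12: x0=(-0.7971, 0.7039, -0.2356) x1=(-0.1835, -1.4591, 0.6830) x2=(-1.0548, -0.8795, 0.5348) x3=(-0.2879, -0.5197, 0.3555)
step 13: x0=(-0.7934, 0.6809, -0.2217) x1=(-0.2383, -1.4091, 0.6387) x2=(-1.0564, -0.8604, 0.5423) x3=(-0.3064, -0.5354, 0.3510)
step 14: x0=(-0.7892, 0.6549, -0.2064) x1=(-0.2939, -1.3566, 0.5934) x2=(-1.0580, -0.8407, 0.5495) x3=(-0.3250, -0.5505, 0.3462)
step 15: x0=(-0.7846, 0.6260, -0.1899) x1=(-0.3501, -1.3019, 0.5472) x2=(-1.0595, -0.8204, 0.5564) x3=(-0.3437, -0.5650, 0.3411)
step 16: x0=(-0.7797, 0.5944, -0.1722) x1=(-0.4066, -1.2455, 0.5003) x2=(-1.0612, -0.7993, 0.5630) x3=(-0.3624, -0.5789, 0.3358)
step 17: x0=(-0.7745, 0.5604, -0.1535) x1=(-0.4632, -1.1879, 0.4527) x2=(-1.0630, -0.7776, 0.5693) x3=(-0.3810, -0.5921, 0.3302)
step 18: x0=(-0.7691, 0.5243, -0.1339) x1=(-0.5200, -1.1293, 0.4047) x2=(-1.0651, -0.7552, 0.5754) x3=(-0.3995, -0.6045, 0.3243)
step 19: x0=(-0.7635, 0.4861, -0.1134) x1=(-0.5767, -1.0703, 0.3561) x2=(-1.0675, -0.7323, 0.5813) x3=(-0.4178, -0.6162, 0.3181)
step 20: x0=(-0.7579, 0.4462, -0.0923) x1=(-0.6335, -1.0111, 0.3070) x2=(-1.0703, -0.7087, 0.5872) x3=(-0.4358, -0.6270, 0.3117)
step 21: x0=(-0.7523, 0.4049, -0.0706) x1=(-0.6903, -0.9521, 0.2572) x2=(-1.0735, -0.6846, 0.5932) x3=(-0.4533, -0.6371, 0.3051)
step 22: x0=(-0.7467, 0.3623, -0.0484) x1=(-0.7473, -0.8933, 0.2067) x2=(-1.0770, -0.6600, 0.5993) x3=(-0.4703, -0.6465, 0.2984)
step 23: x0=(-0.7412, 0.3188, -0.0258) x1=(-0.8047, -0.8350, 0.1553) x2=(-1.0810, -0.6350, 0.6056) x3=(-0.4867, -0.6553, 0.2916)
step 24: x0=(-0.7357, 0.2747, -0.0030) x1=(-0.8625, -0.7769, 0.1027) x2=(-1.0854, -0.6096, 0.6123) x3=(-0.5024, -0.6637, 0.2849)
step 25: x0=(-0.7303, 0.2300, 0.0200) x1=(-0.9210, -0.7191, 0.0491) x2=(-1.0901, -0.5838, 0.6193) x3=(-0.5173, -0.6720, 0.2782)
step 26: x0=(-0.7249, 0.1852, 0.0431) x1=(-0.9801, -0.6615, -0.0056) x2=(-1.0951, -0.5579, 0.6267) x3=(-0.5316, -0.6802, 0.2717)
step 27: x0=(-0.7196, 0.1405, 0.0662) x1=(-1.0398, -0.6040, -0.0613) x2=(-1.1003, -0.5318, 0.6345) x3=(-0.5452, -0.6885, 0.2652)
step 28: x0=(-0.7143, 0.0959, 0.0894) x1=(-1.1002, -0.5467, -0.1179) x2=(-1.1058, -0.5056, 0.6427) x3=(-0.5583, -0.6970, 0.2589)
step 29: x0=(-0.7088, 0.0517, 0.1126) x1=(-1.1611, -0.4896, -0.1753) x2=(-1.1115, -0.4793, 0.6513) x3=(-0.5709, -0.7057, 0.2525)

(-0.7088, 0.0517, 0.1126)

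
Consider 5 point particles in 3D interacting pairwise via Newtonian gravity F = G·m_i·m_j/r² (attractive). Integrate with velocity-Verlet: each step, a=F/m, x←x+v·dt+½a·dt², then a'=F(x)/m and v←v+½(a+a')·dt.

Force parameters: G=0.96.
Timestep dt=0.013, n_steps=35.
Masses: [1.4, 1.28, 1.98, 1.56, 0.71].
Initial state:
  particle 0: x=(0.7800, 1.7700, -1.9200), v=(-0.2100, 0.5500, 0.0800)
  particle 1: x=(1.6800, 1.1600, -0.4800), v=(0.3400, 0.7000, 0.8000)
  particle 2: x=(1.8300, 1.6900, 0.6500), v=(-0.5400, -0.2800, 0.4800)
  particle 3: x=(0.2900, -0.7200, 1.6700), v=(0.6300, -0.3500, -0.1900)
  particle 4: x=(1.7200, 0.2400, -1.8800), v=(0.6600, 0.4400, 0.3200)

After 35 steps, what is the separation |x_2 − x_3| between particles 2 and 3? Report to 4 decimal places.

step 0: x0=(0.7800, 1.7700, -1.9200) x1=(1.6800, 1.1600, -0.4800) x2=(1.8300, 1.6900, 0.6500) x3=(0.2900, -0.7200, 1.6700) x4=(1.7200, 0.2400, -1.8800)
step 1: x0=(0.7773, 1.7771, -1.9189) x1=(1.6844, 1.1691, -0.4695) x2=(1.8230, 1.6863, 0.6562) x3=(0.2982, -0.7245, 1.6675) x4=(1.7286, 0.2458, -1.8758)
step 2: x0=(0.7747, 1.7842, -1.9177) x1=(1.6888, 1.1783, -0.4590) x2=(1.8159, 1.6826, 0.6622) x3=(0.3064, -0.7290, 1.6650) x4=(1.7371, 0.2517, -1.8715)
step 3: x0=(0.7721, 1.7912, -1.9164) x1=(1.6932, 1.1876, -0.4483) x2=(1.8088, 1.6787, 0.6680) x3=(0.3147, -0.7334, 1.6624) x4=(1.7455, 0.2577, -1.8670)
step 4: x0=(0.7696, 1.7981, -1.9150) x1=(1.6975, 1.1970, -0.4375) x2=(1.8016, 1.6748, 0.6738) x3=(0.3230, -0.7378, 1.6598) x4=(1.7540, 0.2638, -1.8625)
step 5: x0=(0.7672, 1.8050, -1.9135) x1=(1.7018, 1.2064, -0.4265) x2=(1.7944, 1.6708, 0.6793) x3=(0.3313, -0.7421, 1.6571) x4=(1.7624, 0.2700, -1.8579)
step 6: x0=(0.7648, 1.8118, -1.9120) x1=(1.7061, 1.2159, -0.4155) x2=(1.7872, 1.6667, 0.6847) x3=(0.3397, -0.7464, 1.6544) x4=(1.7707, 0.2764, -1.8531)
step 7: x0=(0.7625, 1.8186, -1.9103) x1=(1.7104, 1.2254, -0.4042) x2=(1.7799, 1.6625, 0.6899) x3=(0.3481, -0.7506, 1.6517) x4=(1.7790, 0.2828, -1.8483)
step 8: x0=(0.7602, 1.8253, -1.9085) x1=(1.7146, 1.2351, -0.3929) x2=(1.7726, 1.6582, 0.6950) x3=(0.3565, -0.7548, 1.6489) x4=(1.7872, 0.2894, -1.8433)
step 9: x0=(0.7580, 1.8320, -1.9066) x1=(1.7188, 1.2448, -0.3814) x2=(1.7653, 1.6539, 0.6998) x3=(0.3649, -0.7589, 1.6461) x4=(1.7954, 0.2960, -1.8383)
step 10: x0=(0.7559, 1.8386, -1.9046) x1=(1.7230, 1.2545, -0.3697) x2=(1.7579, 1.6494, 0.7045) x3=(0.3734, -0.7630, 1.6432) x4=(1.8036, 0.3028, -1.8331)
step 11: x0=(0.7538, 1.8451, -1.9026) x1=(1.7271, 1.2644, -0.3578) x2=(1.7505, 1.6449, 0.7091) x3=(0.3819, -0.7670, 1.6403) x4=(1.8117, 0.3097, -1.8278)
step 12: x0=(0.7518, 1.8516, -1.9004) x1=(1.7313, 1.2743, -0.3458) x2=(1.7431, 1.6403, 0.7134) x3=(0.3905, -0.7710, 1.6374) x4=(1.8198, 0.3166, -1.8225)
step 13: x0=(0.7499, 1.8580, -1.8981) x1=(1.7353, 1.2842, -0.3336) x2=(1.7357, 1.6356, 0.7176) x3=(0.3990, -0.7749, 1.6344) x4=(1.8278, 0.3237, -1.8170)
step 14: x0=(0.7480, 1.8644, -1.8958) x1=(1.7393, 1.2942, -0.3213) x2=(1.7282, 1.6309, 0.7216) x3=(0.4076, -0.7788, 1.6313) x4=(1.8357, 0.3309, -1.8114)
step 15: x0=(0.7461, 1.8707, -1.8933) x1=(1.7433, 1.3043, -0.3087) x2=(1.7207, 1.6260, 0.7253) x3=(0.4163, -0.7826, 1.6283) x4=(1.8436, 0.3382, -1.8057)
step 16: x0=(0.7444, 1.8770, -1.8908) x1=(1.7473, 1.3145, -0.2960) x2=(1.7132, 1.6211, 0.7289) x3=(0.4249, -0.7863, 1.6252) x4=(1.8515, 0.3456, -1.8000)
step 17: x0=(0.7427, 1.8832, -1.8882) x1=(1.7512, 1.3247, -0.2830) x2=(1.7057, 1.6161, 0.7323) x3=(0.4336, -0.7900, 1.6220) x4=(1.8593, 0.3530, -1.7941)
step 18: x0=(0.7410, 1.8894, -1.8854) x1=(1.7550, 1.3350, -0.2698) x2=(1.6981, 1.6110, 0.7354) x3=(0.4424, -0.7936, 1.6188) x4=(1.8671, 0.3606, -1.7881)
step 19: x0=(0.7394, 1.8955, -1.8826) x1=(1.7588, 1.3453, -0.2564) x2=(1.6906, 1.6058, 0.7384) x3=(0.4511, -0.7972, 1.6156) x4=(1.8748, 0.3683, -1.7820)
step 20: x0=(0.7379, 1.9016, -1.8797) x1=(1.7625, 1.3557, -0.2428) x2=(1.6830, 1.6006, 0.7411) x3=(0.4599, -0.8007, 1.6123) x4=(1.8825, 0.3761, -1.7758)
step 21: x0=(0.7364, 1.9076, -1.8767) x1=(1.7662, 1.3661, -0.2289) x2=(1.6755, 1.5952, 0.7436) x3=(0.4687, -0.8042, 1.6090) x4=(1.8901, 0.3840, -1.7695)
step 22: x0=(0.7350, 1.9135, -1.8736) x1=(1.7698, 1.3766, -0.2148) x2=(1.6679, 1.5898, 0.7459) x3=(0.4775, -0.8076, 1.6056) x4=(1.8977, 0.3919, -1.7632)
step 23: x0=(0.7336, 1.9195, -1.8704) x1=(1.7734, 1.3871, -0.2004) x2=(1.6603, 1.5844, 0.7479) x3=(0.4864, -0.8109, 1.6022) x4=(1.9052, 0.4000, -1.7567)
step 24: x0=(0.7323, 1.9253, -1.8671) x1=(1.7768, 1.3977, -0.1857) x2=(1.6528, 1.5788, 0.7497) x3=(0.4953, -0.8142, 1.5988) x4=(1.9127, 0.4081, -1.7501)
step 25: x0=(0.7311, 1.9311, -1.8637) x1=(1.7802, 1.4084, -0.1708) x2=(1.6452, 1.5732, 0.7513) x3=(0.5042, -0.8174, 1.5953) x4=(1.9201, 0.4164, -1.7434)
step 26: x0=(0.7299, 1.9369, -1.8603) x1=(1.7835, 1.4190, -0.1555) x2=(1.6376, 1.5675, 0.7526) x3=(0.5132, -0.8206, 1.5918) x4=(1.9274, 0.4247, -1.7366)
step 27: x0=(0.7288, 1.9426, -1.8567) x1=(1.7867, 1.4297, -0.1400) x2=(1.6301, 1.5617, 0.7536) x3=(0.5222, -0.8237, 1.5882) x4=(1.9347, 0.4331, -1.7297)
step 28: x0=(0.7277, 1.9483, -1.8531) x1=(1.7898, 1.4405, -0.1242) x2=(1.6226, 1.5559, 0.7544) x3=(0.5312, -0.8267, 1.5846) x4=(1.9420, 0.4417, -1.7227)
step 29: x0=(0.7267, 1.9539, -1.8493) x1=(1.7928, 1.4512, -0.1080) x2=(1.6151, 1.5500, 0.7548) x3=(0.5402, -0.8297, 1.5810) x4=(1.9492, 0.4503, -1.7157)
step 30: x0=(0.7257, 1.9594, -1.8455) x1=(1.7956, 1.4620, -0.0915) x2=(1.6077, 1.5440, 0.7550) x3=(0.5493, -0.8326, 1.5773) x4=(1.9563, 0.4590, -1.7085)
step 31: x0=(0.7248, 1.9649, -1.8416) x1=(1.7984, 1.4728, -0.0746) x2=(1.6002, 1.5380, 0.7549) x3=(0.5584, -0.8355, 1.5736) x4=(1.9634, 0.4678, -1.7012)
step 32: x0=(0.7240, 1.9704, -1.8376) x1=(1.8010, 1.4836, -0.0573) x2=(1.5929, 1.5319, 0.7545) x3=(0.5675, -0.8383, 1.5698) x4=(1.9705, 0.4766, -1.6938)
step 33: x0=(0.7232, 1.9758, -1.8335) x1=(1.8035, 1.4944, -0.0397) x2=(1.5856, 1.5258, 0.7537) x3=(0.5767, -0.8410, 1.5660) x4=(1.9774, 0.4856, -1.6863)
step 34: x0=(0.7224, 1.9812, -1.8293) x1=(1.8058, 1.5052, -0.0217) x2=(1.5783, 1.5196, 0.7527) x3=(0.5859, -0.8436, 1.5622) x4=(1.9844, 0.4946, -1.6788)
step 35: x0=(0.7217, 1.9865, -1.8250) x1=(1.8079, 1.5160, -0.0032) x2=(1.5711, 1.5134, 0.7513) x3=(0.5951, -0.8462, 1.5583) x4=(1.9912, 0.5038, -1.6711)

2.6780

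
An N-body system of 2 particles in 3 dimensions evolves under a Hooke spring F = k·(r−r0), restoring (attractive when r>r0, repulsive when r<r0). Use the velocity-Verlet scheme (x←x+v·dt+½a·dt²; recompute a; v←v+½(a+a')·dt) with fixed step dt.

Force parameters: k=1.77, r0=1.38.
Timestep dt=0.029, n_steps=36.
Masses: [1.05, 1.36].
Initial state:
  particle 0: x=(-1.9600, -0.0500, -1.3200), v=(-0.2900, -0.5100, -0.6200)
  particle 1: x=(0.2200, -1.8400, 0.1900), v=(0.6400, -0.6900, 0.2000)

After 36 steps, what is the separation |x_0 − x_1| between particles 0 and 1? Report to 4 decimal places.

step 0: x0=(-1.9600, -0.0500, -1.3200) x1=(0.2200, -1.8400, 0.1900)
step 1: x0=(-1.9675, -0.0655, -1.3374) x1=(0.2379, -1.8595, 0.1953)
step 2: x0=(-1.9733, -0.0825, -1.3535) x1=(0.2544, -1.8778, 0.1997)
step 3: x0=(-1.9772, -0.1009, -1.3684) x1=(0.2695, -1.8950, 0.2031)
step 4: x0=(-1.9793, -0.1208, -1.3819) x1=(0.2831, -1.9110, 0.2055)
step 5: x0=(-1.9795, -0.1422, -1.3942) x1=(0.2954, -1.9260, 0.2069)
step 6: x0=(-1.9778, -0.1651, -1.4051) x1=(0.3062, -1.9397, 0.2072)
step 7: x0=(-1.9743, -0.1894, -1.4147) x1=(0.3155, -1.9524, 0.2066)
step 8: x0=(-1.9688, -0.2152, -1.4230) x1=(0.3233, -1.9639, 0.2049)
step 9: x0=(-1.9615, -0.2424, -1.4299) x1=(0.3297, -1.9743, 0.2021)
step 10: x0=(-1.9522, -0.2710, -1.4355) x1=(0.3347, -1.9836, 0.1983)
step 11: x0=(-1.9411, -0.3011, -1.4397) x1=(0.3382, -1.9919, 0.1935)
step 12: x0=(-1.9281, -0.3326, -1.4426) x1=(0.3402, -1.9990, 0.1877)
step 13: x0=(-1.9133, -0.3654, -1.4442) x1=(0.3408, -2.0051, 0.1808)
step 14: x0=(-1.8966, -0.3995, -1.4444) x1=(0.3400, -2.0102, 0.1729)
step 15: x0=(-1.8782, -0.4349, -1.4433) x1=(0.3378, -2.0142, 0.1640)
step 16: x0=(-1.8579, -0.4716, -1.4410) x1=(0.3343, -2.0173, 0.1541)
step 17: x0=(-1.8360, -0.5096, -1.4374) x1=(0.3294, -2.0195, 0.1432)
step 18: x0=(-1.8123, -0.5487, -1.4325) x1=(0.3232, -2.0207, 0.1314)
step 19: x0=(-1.7870, -0.5889, -1.4265) x1=(0.3157, -2.0211, 0.1187)
step 20: x0=(-1.7601, -0.6302, -1.4193) x1=(0.3070, -2.0206, 0.1050)
step 21: x0=(-1.7316, -0.6726, -1.4109) x1=(0.2971, -2.0193, 0.0905)
step 22: x0=(-1.7017, -0.7160, -1.4014) x1=(0.2860, -2.0173, 0.0751)
step 23: x0=(-1.6703, -0.7603, -1.3909) x1=(0.2739, -2.0145, 0.0589)
step 24: x0=(-1.6376, -0.8054, -1.3793) x1=(0.2607, -2.0111, 0.0419)
step 25: x0=(-1.6035, -0.8514, -1.3668) x1=(0.2465, -2.0070, 0.0241)
step 26: x0=(-1.5683, -0.8982, -1.3534) x1=(0.2313, -2.0023, 0.0057)
step 27: x0=(-1.5319, -0.9456, -1.3391) x1=(0.2153, -1.9971, -0.0135)
step 28: x0=(-1.4944, -0.9938, -1.3240) x1=(0.1984, -1.9914, -0.0332)
step 29: x0=(-1.4559, -1.0424, -1.3081) x1=(0.1808, -1.9852, -0.0536)
step 30: x0=(-1.4166, -1.0917, -1.2915) x1=(0.1624, -1.9786, -0.0744)
step 31: x0=(-1.3764, -1.1413, -1.2743) x1=(0.1435, -1.9717, -0.0958)
step 32: x0=(-1.3354, -1.1914, -1.2566) x1=(0.1239, -1.9645, -0.1176)
step 33: x0=(-1.2939, -1.2418, -1.2383) x1=(0.1039, -1.9570, -0.1398)
step 34: x0=(-1.2517, -1.2925, -1.2196) x1=(0.0834, -1.9493, -0.1623)
step 35: x0=(-1.2091, -1.3435, -1.2005) x1=(0.0626, -1.9414, -0.1851)
step 36: x0=(-1.1662, -1.3946, -1.1811) x1=(0.0415, -1.9333, -0.2082)

1.6418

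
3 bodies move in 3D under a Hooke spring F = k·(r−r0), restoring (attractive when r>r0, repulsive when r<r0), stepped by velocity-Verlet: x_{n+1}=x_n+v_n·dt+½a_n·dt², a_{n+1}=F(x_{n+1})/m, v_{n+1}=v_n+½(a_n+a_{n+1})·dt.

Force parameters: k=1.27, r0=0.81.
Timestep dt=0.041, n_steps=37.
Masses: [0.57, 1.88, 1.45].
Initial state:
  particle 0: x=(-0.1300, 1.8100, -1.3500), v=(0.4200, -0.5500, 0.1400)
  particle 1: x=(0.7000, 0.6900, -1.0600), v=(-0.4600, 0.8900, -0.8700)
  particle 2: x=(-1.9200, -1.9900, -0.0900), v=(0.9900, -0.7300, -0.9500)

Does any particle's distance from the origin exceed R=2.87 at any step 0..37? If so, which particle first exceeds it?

no

step 0: x0=(-0.1300, 1.8100, -1.3500) x1=(0.7000, 0.6900, -1.0600) x2=(-1.9200, -1.9900, -0.0900)
step 1: x0=(-0.1148, 1.7807, -1.3421) x1=(0.6798, 0.7256, -1.0953) x2=(-1.8768, -2.0161, -0.1303)
step 2: x0=(-0.1039, 1.7383, -1.3301) x1=(0.6569, 0.7591, -1.1299) x2=(-1.8285, -2.0344, -0.1731)
step 3: x0=(-0.0971, 1.6832, -1.3144) x1=(0.6314, 0.7906, -1.1636) x2=(-1.7753, -2.0450, -0.2185)
step 4: x0=(-0.0947, 1.6157, -1.2952) x1=(0.6036, 0.8198, -1.1966) x2=(-1.7173, -2.0479, -0.2662)
step 5: x0=(-0.0965, 1.5365, -1.2727) x1=(0.5735, 0.8467, -1.2288) x2=(-1.6546, -2.0431, -0.3162)
step 6: x0=(-0.1025, 1.4461, -1.2474) x1=(0.5413, 0.8711, -1.2601) x2=(-1.5876, -2.0307, -0.3685)
step 7: x0=(-0.1128, 1.3453, -1.2195) x1=(0.5072, 0.8930, -1.2907) x2=(-1.5164, -2.0110, -0.4227)
step 8: x0=(-0.1273, 1.2348, -1.1893) x1=(0.4713, 0.9123, -1.3205) x2=(-1.4412, -1.9840, -0.4789)
step 9: x0=(-0.1460, 1.1152, -1.1569) x1=(0.4338, 0.9290, -1.3496) x2=(-1.3624, -1.9501, -0.5369)
step 10: x0=(-0.1688, 0.9870, -1.1225) x1=(0.3950, 0.9432, -1.3781) x2=(-1.2802, -1.9096, -0.5964)
step 11: x0=(-0.1953, 0.8509, -1.0864) x1=(0.3549, 0.9548, -1.4059) x2=(-1.1949, -1.8626, -0.6574)
step 12: x0=(-0.2250, 0.7073, -1.0488) x1=(0.3136, 0.9641, -1.4333) x2=(-1.1068, -1.8097, -0.7197)
step 13: x0=(-0.2573, 0.5569, -1.0102) x1=(0.2712, 0.9710, -1.4600) x2=(-1.0162, -1.7511, -0.7832)
step 14: x0=(-0.2915, 0.4008, -0.9710) x1=(0.2277, 0.9757, -1.4862) x2=(-0.9235, -1.6873, -0.8475)
step 15: x0=(-0.3270, 0.2401, -0.9317) x1=(0.1833, 0.9781, -1.5118) x2=(-0.8290, -1.6187, -0.9127)
step 16: x0=(-0.3631, 0.0760, -0.8930) x1=(0.1378, 0.9782, -1.5368) x2=(-0.7330, -1.5457, -0.9786)
step 17: x0=(-0.3992, -0.0901, -0.8552) x1=(0.0915, 0.9759, -1.5611) x2=(-0.6358, -1.4690, -1.0449)
step 18: x0=(-0.4350, -0.2568, -0.8187) x1=(0.0443, 0.9712, -1.5846) x2=(-0.5377, -1.3889, -1.1116)
step 19: x0=(-0.4701, -0.4226, -0.7840) x1=(-0.0035, 0.9641, -1.6074) x2=(-0.4390, -1.3059, -1.1787)
step 20: x0=(-0.5042, -0.5863, -0.7511) x1=(-0.0519, 0.9544, -1.6293) x2=(-0.3398, -1.2205, -1.2461)
step 21: x0=(-0.5374, -0.7468, -0.7201) x1=(-0.1009, 0.9422, -1.6504) x2=(-0.2404, -1.1331, -1.3139)
step 22: x0=(-0.5697, -0.9035, -0.6910) x1=(-0.1502, 0.9275, -1.6707) x2=(-0.1409, -1.0438, -1.3820)
step 23: x0=(-0.6010, -1.0560, -0.6642) x1=(-0.1998, 0.9101, -1.6901) x2=(-0.0414, -0.9528, -1.4503)
step 24: x0=(-0.6310, -1.2036, -0.6404) x1=(-0.2496, 0.8901, -1.7086) x2=(0.0579, -0.8603, -1.5186)
step 25: x0=(-0.6592, -1.3457, -0.6202) x1=(-0.2995, 0.8674, -1.7262) x2=(0.1566, -0.7665, -1.5867)
step 26: x0=(-0.6853, -1.4813, -0.6043) x1=(-0.3494, 0.8420, -1.7428) x2=(0.2544, -0.6718, -1.6543)
step 27: x0=(-0.7087, -1.6094, -0.5933) x1=(-0.3992, 0.8140, -1.7585) x2=(0.3511, -0.5766, -1.7213)
step 28: x0=(-0.7291, -1.7290, -0.5878) x1=(-0.4488, 0.7832, -1.7732) x2=(0.4464, -0.4813, -1.7872)
step 29: x0=(-0.7460, -1.8390, -0.5882) x1=(-0.4982, 0.7498, -1.7870) x2=(0.5400, -0.3861, -1.8521)
step 30: x0=(-0.7592, -1.9385, -0.5949) x1=(-0.5472, 0.7136, -1.7999) x2=(0.6316, -0.2916, -1.9158)
step 31: x0=(-0.7682, -2.0266, -0.6082) x1=(-0.5958, 0.6747, -1.8118) x2=(0.7210, -0.1980, -1.9780)
step 32: x0=(-0.7728, -2.1025, -0.6284) x1=(-0.6437, 0.6331, -1.8228) x2=(0.8079, -0.1057, -2.0387)
step 33: x0=(-0.7728, -2.1656, -0.6556) x1=(-0.6910, 0.5888, -1.8330) x2=(0.8921, -0.0150, -2.0978)
step 34: x0=(-0.7680, -2.2153, -0.6901) x1=(-0.7373, 0.5419, -1.8424) x2=(0.9732, 0.0739, -2.1551)
step 35: x0=(-0.7582, -2.2510, -0.7318) x1=(-0.7827, 0.4924, -1.8510) x2=(1.0510, 0.1607, -2.2105)
step 36: x0=(-0.7433, -2.2723, -0.7808) x1=(-0.8268, 0.4404, -1.8589) x2=(1.1253, 0.2450, -2.2639)
step 37: x0=(-0.7234, -2.2791, -0.8369) x1=(-0.8695, 0.3861, -1.8661) x2=(1.1957, 0.3266, -2.3153)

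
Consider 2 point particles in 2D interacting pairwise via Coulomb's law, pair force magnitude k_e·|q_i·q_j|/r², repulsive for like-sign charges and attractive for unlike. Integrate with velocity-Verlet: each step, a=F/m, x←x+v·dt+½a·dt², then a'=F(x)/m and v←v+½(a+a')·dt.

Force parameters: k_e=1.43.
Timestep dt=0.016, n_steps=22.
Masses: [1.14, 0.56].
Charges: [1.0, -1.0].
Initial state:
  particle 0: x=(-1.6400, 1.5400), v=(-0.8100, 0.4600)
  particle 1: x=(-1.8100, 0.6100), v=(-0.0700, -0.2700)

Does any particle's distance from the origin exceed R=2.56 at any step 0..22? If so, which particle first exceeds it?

no

step 0: x0=(-1.6400, 1.5400) x1=(-1.8100, 0.6100)
step 1: x0=(-1.6530, 1.5472) x1=(-1.8111, 0.6060)
step 2: x0=(-1.6660, 1.5540) x1=(-1.8120, 0.6028)
step 3: x0=(-1.6791, 1.5605) x1=(-1.8128, 0.6002)
step 4: x0=(-1.6923, 1.5667) x1=(-1.8136, 0.5984)
step 5: x0=(-1.7055, 1.5725) x1=(-1.8142, 0.5972)
step 6: x0=(-1.7187, 1.5780) x1=(-1.8148, 0.5967)
step 7: x0=(-1.7320, 1.5831) x1=(-1.8153, 0.5968)
step 8: x0=(-1.7453, 1.5880) x1=(-1.8157, 0.5977)
step 9: x0=(-1.7586, 1.5925) x1=(-1.8161, 0.5991)
step 10: x0=(-1.7719, 1.5967) x1=(-1.8165, 0.6013)
step 11: x0=(-1.7853, 1.6005) x1=(-1.8168, 0.6041)
step 12: x0=(-1.7986, 1.6041) x1=(-1.8171, 0.6075)
step 13: x0=(-1.8120, 1.6073) x1=(-1.8174, 0.6117)
step 14: x0=(-1.8253, 1.6102) x1=(-1.8177, 0.6164)
step 15: x0=(-1.8387, 1.6127) x1=(-1.8181, 0.6219)
step 16: x0=(-1.8521, 1.6150) x1=(-1.8184, 0.6280)
step 17: x0=(-1.8654, 1.6169) x1=(-1.8187, 0.6348)
step 18: x0=(-1.8787, 1.6185) x1=(-1.8191, 0.6422)
step 19: x0=(-1.8920, 1.6197) x1=(-1.8195, 0.6503)
step 20: x0=(-1.9053, 1.6206) x1=(-1.8200, 0.6592)
step 21: x0=(-1.9186, 1.6212) x1=(-1.8205, 0.6687)
step 22: x0=(-1.9318, 1.6214) x1=(-1.8211, 0.6789)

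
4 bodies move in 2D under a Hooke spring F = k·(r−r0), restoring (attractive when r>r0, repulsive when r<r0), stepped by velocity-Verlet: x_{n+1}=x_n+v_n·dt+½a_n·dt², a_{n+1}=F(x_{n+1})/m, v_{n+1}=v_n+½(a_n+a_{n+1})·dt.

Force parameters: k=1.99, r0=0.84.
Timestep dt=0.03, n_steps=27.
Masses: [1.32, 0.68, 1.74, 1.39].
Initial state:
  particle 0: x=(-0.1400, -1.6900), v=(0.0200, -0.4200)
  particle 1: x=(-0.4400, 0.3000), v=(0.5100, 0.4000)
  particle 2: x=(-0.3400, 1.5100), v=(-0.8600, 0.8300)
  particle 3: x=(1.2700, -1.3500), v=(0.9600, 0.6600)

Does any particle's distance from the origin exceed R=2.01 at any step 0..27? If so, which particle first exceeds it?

no

step 0: x0=(-0.1400, -1.6900) x1=(-0.4400, 0.3000) x2=(-0.3400, 1.5100) x3=(1.2700, -1.3500)
step 1: x0=(-0.1392, -1.7001) x1=(-0.4230, 0.3096) x2=(-0.3651, 1.5324) x3=(1.2969, -1.3282)
step 2: x0=(-0.1380, -1.7052) x1=(-0.4025, 0.3142) x2=(-0.3888, 1.5497) x3=(1.3200, -1.3026)
step 3: x0=(-0.1364, -1.7051) x1=(-0.3787, 0.3141) x2=(-0.4110, 1.5620) x3=(1.3392, -1.2730)
step 4: x0=(-0.1344, -1.6998) x1=(-0.3517, 0.3092) x2=(-0.4316, 1.5691) x3=(1.3544, -1.2397)
step 5: x0=(-0.1319, -1.6894) x1=(-0.3216, 0.2998) x2=(-0.4506, 1.5712) x3=(1.3657, -1.2027)
step 6: x0=(-0.1290, -1.6738) x1=(-0.2884, 0.2859) x2=(-0.4679, 1.5682) x3=(1.3729, -1.1621)
step 7: x0=(-0.1255, -1.6531) x1=(-0.2526, 0.2680) x2=(-0.4835, 1.5601) x3=(1.3761, -1.1180)
step 8: x0=(-0.1215, -1.6273) x1=(-0.2141, 0.2462) x2=(-0.4973, 1.5471) x3=(1.3753, -1.0706)
step 9: x0=(-0.1170, -1.5966) x1=(-0.1733, 0.2209) x2=(-0.5093, 1.5291) x3=(1.3706, -1.0200)
step 10: x0=(-0.1120, -1.5611) x1=(-0.1304, 0.1924) x2=(-0.5194, 1.5064) x3=(1.3621, -0.9665)
step 11: x0=(-0.1065, -1.5210) x1=(-0.0857, 0.1612) x2=(-0.5277, 1.4790) x3=(1.3499, -0.9102)
step 12: x0=(-0.1004, -1.4764) x1=(-0.0394, 0.1276) x2=(-0.5340, 1.4470) x3=(1.3340, -0.8512)
step 13: x0=(-0.0939, -1.4275) x1=(0.0080, 0.0921) x2=(-0.5385, 1.4107) x3=(1.3147, -0.7899)
step 14: x0=(-0.0868, -1.3745) x1=(0.0564, 0.0552) x2=(-0.5410, 1.3701) x3=(1.2921, -0.7265)
step 15: x0=(-0.0792, -1.3178) x1=(0.1053, 0.0173) x2=(-0.5417, 1.3255) x3=(1.2663, -0.6611)
step 16: x0=(-0.0711, -1.2575) x1=(0.1544, -0.0212) x2=(-0.5405, 1.2770) x3=(1.2377, -0.5939)
step 17: x0=(-0.0627, -1.1940) x1=(0.2035, -0.0597) x2=(-0.5373, 1.2249) x3=(1.2063, -0.5253)
step 18: x0=(-0.0538, -1.1275) x1=(0.2522, -0.0979) x2=(-0.5324, 1.1694) x3=(1.1724, -0.4554)
step 19: x0=(-0.0446, -1.0583) x1=(0.3001, -0.1354) x2=(-0.5257, 1.1107) x3=(1.1364, -0.3845)
step 20: x0=(-0.0351, -0.9868) x1=(0.3470, -0.1718) x2=(-0.5172, 1.0491) x3=(1.0983, -0.3126)
step 21: x0=(-0.0254, -0.9132) x1=(0.3927, -0.2069) x2=(-0.5070, 0.9849) x3=(1.0586, -0.2400)
step 22: x0=(-0.0156, -0.8378) x1=(0.4369, -0.2406) x2=(-0.4952, 0.9183) x3=(1.0175, -0.1669)
step 23: x0=(-0.0058, -0.7610) x1=(0.4796, -0.2728) x2=(-0.4819, 0.8496) x3=(0.9752, -0.0932)
step 24: x0=(0.0039, -0.6830) x1=(0.5206, -0.3038) x2=(-0.4671, 0.7790) x3=(0.9319, -0.0189)
step 25: x0=(0.0135, -0.6039) x1=(0.5602, -0.3338) x2=(-0.4510, 0.7069) x3=(0.8878, 0.0558)
step 26: x0=(0.0228, -0.5241) x1=(0.5987, -0.3629) x2=(-0.4336, 0.6336) x3=(0.8430, 0.1310)
step 27: x0=(0.0318, -0.4438) x1=(0.6363, -0.3916) x2=(-0.4152, 0.5592) x3=(0.7975, 0.2067)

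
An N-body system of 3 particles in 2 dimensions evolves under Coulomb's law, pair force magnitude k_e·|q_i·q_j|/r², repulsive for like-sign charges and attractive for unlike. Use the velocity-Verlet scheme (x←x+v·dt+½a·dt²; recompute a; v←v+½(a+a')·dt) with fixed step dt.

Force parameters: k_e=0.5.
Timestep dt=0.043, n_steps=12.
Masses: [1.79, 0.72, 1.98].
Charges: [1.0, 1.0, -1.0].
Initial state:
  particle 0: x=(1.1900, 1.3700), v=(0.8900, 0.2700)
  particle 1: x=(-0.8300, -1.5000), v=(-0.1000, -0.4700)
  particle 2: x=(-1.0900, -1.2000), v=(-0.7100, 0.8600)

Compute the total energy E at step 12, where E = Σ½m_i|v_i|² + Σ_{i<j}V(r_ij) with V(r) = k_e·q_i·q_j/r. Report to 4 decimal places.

step 0: x0=(1.1900, 1.3700) x1=(-0.8300, -1.5000) x2=(-1.0900, -1.2000)
step 1: x0=(1.2283, 1.3816) x1=(-0.8370, -1.5172) x2=(-1.1195, -1.1641)
step 2: x0=(1.2665, 1.3932) x1=(-0.8480, -1.5295) x2=(-1.1476, -1.1300)
step 3: x0=(1.3048, 1.4048) x1=(-0.8621, -1.5378) x2=(-1.1746, -1.0974)
step 4: x0=(1.3430, 1.4165) x1=(-0.8788, -1.5426) x2=(-1.2006, -1.0660)
step 5: x0=(1.3813, 1.4281) x1=(-0.8978, -1.5443) x2=(-1.2257, -1.0358)
step 6: x0=(1.4195, 1.4397) x1=(-0.9187, -1.5431) x2=(-1.2502, -1.0066)
step 7: x0=(1.4577, 1.4513) x1=(-0.9414, -1.5392) x2=(-1.2740, -0.9784)
step 8: x0=(1.4960, 1.4629) x1=(-0.9656, -1.5328) x2=(-1.2972, -0.9511)
step 9: x0=(1.5342, 1.4746) x1=(-0.9914, -1.5239) x2=(-1.3199, -0.9247)
step 10: x0=(1.5724, 1.4862) x1=(-1.0185, -1.5127) x2=(-1.3421, -0.8991)
step 11: x0=(1.6106, 1.4978) x1=(-1.0469, -1.4993) x2=(-1.3638, -0.8744)
step 12: x0=(1.6488, 1.5094) x1=(-1.0765, -1.4835) x2=(-1.3851, -0.8505)
step 0 velocities: v0=(0.8900, 0.2700) v1=(-0.1000, -0.4700) v2=(-0.7100, 0.8600)
step 0: KE=2.0886, PE=-1.2626, E=0.8260
step 12 velocities: v0=(0.8882, 0.2705) v1=(-0.7032, 0.3929) v2=(-0.4890, 0.5458)
step 12: KE=1.5368, PE=-0.7166, E=0.8202

0.8202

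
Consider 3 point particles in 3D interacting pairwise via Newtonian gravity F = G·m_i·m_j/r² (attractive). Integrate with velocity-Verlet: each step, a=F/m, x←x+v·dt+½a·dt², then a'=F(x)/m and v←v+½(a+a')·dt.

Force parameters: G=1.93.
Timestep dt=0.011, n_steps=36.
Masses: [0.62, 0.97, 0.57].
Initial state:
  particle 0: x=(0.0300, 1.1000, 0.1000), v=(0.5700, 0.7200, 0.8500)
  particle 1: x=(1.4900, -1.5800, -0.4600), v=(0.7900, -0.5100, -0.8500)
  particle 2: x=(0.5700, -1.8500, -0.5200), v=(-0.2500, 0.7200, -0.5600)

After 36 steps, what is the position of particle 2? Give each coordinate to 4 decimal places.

(0.6061, -1.5398, -0.7360)

step 0: x0=(0.0300, 1.1000, 0.1000) x1=(1.4900, -1.5800, -0.4600) x2=(0.5700, -1.8500, -0.5200)
step 1: x0=(0.0363, 1.1079, 0.1093) x1=(1.4986, -1.5856, -0.4694) x2=(0.5674, -1.8420, -0.5262)
step 2: x0=(0.0426, 1.1158, 0.1187) x1=(1.5071, -1.5913, -0.4787) x2=(0.5650, -1.8340, -0.5323)
step 3: x0=(0.0489, 1.1236, 0.1280) x1=(1.5154, -1.5969, -0.4881) x2=(0.5628, -1.8259, -0.5384)
step 4: x0=(0.0552, 1.1314, 0.1373) x1=(1.5236, -1.6026, -0.4974) x2=(0.5608, -1.8177, -0.5445)
step 5: x0=(0.0615, 1.1392, 0.1467) x1=(1.5317, -1.6083, -0.5068) x2=(0.5591, -1.8094, -0.5506)
step 6: x0=(0.0679, 1.1469, 0.1560) x1=(1.5396, -1.6141, -0.5162) x2=(0.5576, -1.8011, -0.5567)
step 7: x0=(0.0742, 1.1546, 0.1653) x1=(1.5473, -1.6198, -0.5256) x2=(0.5563, -1.7928, -0.5627)
step 8: x0=(0.0806, 1.1623, 0.1746) x1=(1.5550, -1.6255, -0.5349) x2=(0.5553, -1.7843, -0.5688)
step 9: x0=(0.0870, 1.1699, 0.1838) x1=(1.5625, -1.6313, -0.5443) x2=(0.5544, -1.7759, -0.5748)
step 10: x0=(0.0933, 1.1775, 0.1931) x1=(1.5699, -1.6371, -0.5537) x2=(0.5538, -1.7674, -0.5808)
step 11: x0=(0.0997, 1.1851, 0.2024) x1=(1.5771, -1.6428, -0.5631) x2=(0.5533, -1.7588, -0.5869)
step 12: x0=(0.1062, 1.1927, 0.2116) x1=(1.5842, -1.6486, -0.5725) x2=(0.5531, -1.7502, -0.5929)
step 13: x0=(0.1126, 1.2002, 0.2209) x1=(1.5912, -1.6544, -0.5818) x2=(0.5531, -1.7416, -0.5989)
step 14: x0=(0.1190, 1.2077, 0.2301) x1=(1.5980, -1.6601, -0.5912) x2=(0.5533, -1.7329, -0.6049)
step 15: x0=(0.1255, 1.2151, 0.2394) x1=(1.6048, -1.6659, -0.6006) x2=(0.5537, -1.7242, -0.6108)
step 16: x0=(0.1319, 1.2225, 0.2486) x1=(1.6114, -1.6717, -0.6100) x2=(0.5543, -1.7155, -0.6168)
step 17: x0=(0.1384, 1.2299, 0.2578) x1=(1.6178, -1.6774, -0.6194) x2=(0.5551, -1.7068, -0.6228)
step 18: x0=(0.1449, 1.2373, 0.2670) x1=(1.6242, -1.6832, -0.6287) x2=(0.5561, -1.6980, -0.6288)
step 19: x0=(0.1514, 1.2446, 0.2762) x1=(1.6304, -1.6889, -0.6381) x2=(0.5573, -1.6892, -0.6347)
step 20: x0=(0.1579, 1.2519, 0.2854) x1=(1.6365, -1.6946, -0.6475) x2=(0.5587, -1.6804, -0.6407)
step 21: x0=(0.1644, 1.2592, 0.2946) x1=(1.6425, -1.7003, -0.6568) x2=(0.5603, -1.6716, -0.6467)
step 22: x0=(0.1709, 1.2664, 0.3038) x1=(1.6484, -1.7060, -0.6662) x2=(0.5621, -1.6628, -0.6526)
step 23: x0=(0.1774, 1.2736, 0.3129) x1=(1.6541, -1.7117, -0.6755) x2=(0.5640, -1.6540, -0.6586)
step 24: x0=(0.1840, 1.2808, 0.3221) x1=(1.6598, -1.7174, -0.6849) x2=(0.5662, -1.6452, -0.6645)
step 25: x0=(0.1905, 1.2880, 0.3312) x1=(1.6653, -1.7230, -0.6942) x2=(0.5685, -1.6363, -0.6705)
step 26: x0=(0.1971, 1.2951, 0.3403) x1=(1.6707, -1.7287, -0.7035) x2=(0.5711, -1.6275, -0.6764)
step 27: x0=(0.2036, 1.3022, 0.3495) x1=(1.6760, -1.7343, -0.7129) x2=(0.5738, -1.6187, -0.6824)
step 28: x0=(0.2102, 1.3092, 0.3586) x1=(1.6812, -1.7399, -0.7222) x2=(0.5767, -1.6099, -0.6883)
step 29: x0=(0.2168, 1.3163, 0.3677) x1=(1.6862, -1.7454, -0.7315) x2=(0.5797, -1.6011, -0.6943)
step 30: x0=(0.2234, 1.3233, 0.3768) x1=(1.6912, -1.7510, -0.7408) x2=(0.5830, -1.5923, -0.7002)
step 31: x0=(0.2300, 1.3303, 0.3858) x1=(1.6961, -1.7565, -0.7501) x2=(0.5864, -1.5835, -0.7062)
step 32: x0=(0.2366, 1.3372, 0.3949) x1=(1.7008, -1.7620, -0.7594) x2=(0.5900, -1.5747, -0.7121)
step 33: x0=(0.2432, 1.3442, 0.4040) x1=(1.7054, -1.7675, -0.7687) x2=(0.5938, -1.5659, -0.7181)
step 34: x0=(0.2499, 1.3511, 0.4130) x1=(1.7100, -1.7729, -0.7779) x2=(0.5977, -1.5572, -0.7240)
step 35: x0=(0.2565, 1.3579, 0.4221) x1=(1.7144, -1.7783, -0.7872) x2=(0.6018, -1.5485, -0.7300)
step 36: x0=(0.2632, 1.3648, 0.4311) x1=(1.7187, -1.7837, -0.7965) x2=(0.6061, -1.5398, -0.7360)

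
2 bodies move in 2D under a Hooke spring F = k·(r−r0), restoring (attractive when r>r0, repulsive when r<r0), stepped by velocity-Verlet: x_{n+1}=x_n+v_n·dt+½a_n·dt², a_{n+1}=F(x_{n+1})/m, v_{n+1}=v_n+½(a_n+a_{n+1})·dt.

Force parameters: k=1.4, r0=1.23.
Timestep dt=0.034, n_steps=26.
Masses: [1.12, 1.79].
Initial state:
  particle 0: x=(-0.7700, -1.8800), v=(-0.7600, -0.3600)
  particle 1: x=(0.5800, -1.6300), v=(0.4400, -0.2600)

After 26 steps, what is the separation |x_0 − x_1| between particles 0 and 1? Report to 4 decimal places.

2.0763

step 0: x0=(-0.7700, -1.8800) x1=(0.5800, -1.6300)
step 1: x0=(-0.7957, -1.8922) x1=(0.5949, -1.6389)
step 2: x0=(-0.8212, -1.9044) x1=(0.6096, -1.6477)
step 3: x0=(-0.8464, -1.9165) x1=(0.6242, -1.6567)
step 4: x0=(-0.8712, -1.9286) x1=(0.6385, -1.6656)
step 5: x0=(-0.8955, -1.9405) x1=(0.6525, -1.6746)
step 6: x0=(-0.9194, -1.9524) x1=(0.6662, -1.6837)
step 7: x0=(-0.9427, -1.9642) x1=(0.6796, -1.6928)
step 8: x0=(-0.9655, -1.9759) x1=(0.6926, -1.7020)
step 9: x0=(-0.9875, -1.9875) x1=(0.7052, -1.7112)
step 10: x0=(-1.0090, -1.9990) x1=(0.7174, -1.7205)
step 11: x0=(-1.0296, -2.0104) x1=(0.7292, -1.7299)
step 12: x0=(-1.0495, -2.0216) x1=(0.7404, -1.7394)
step 13: x0=(-1.0685, -2.0327) x1=(0.7511, -1.7489)
step 14: x0=(-1.0867, -2.0437) x1=(0.7613, -1.7586)
step 15: x0=(-1.1040, -2.0545) x1=(0.7709, -1.7683)
step 16: x0=(-1.1203, -2.0652) x1=(0.7798, -1.7781)
step 17: x0=(-1.1356, -2.0757) x1=(0.7882, -1.7880)
step 18: x0=(-1.1499, -2.0861) x1=(0.7960, -1.7980)
step 19: x0=(-1.1632, -2.0963) x1=(0.8030, -1.8081)
step 20: x0=(-1.1753, -2.1064) x1=(0.8094, -1.8183)
step 21: x0=(-1.1864, -2.1163) x1=(0.8152, -1.8286)
step 22: x0=(-1.1963, -2.1261) x1=(0.8201, -1.8390)
step 23: x0=(-1.2051, -2.1356) x1=(0.8244, -1.8495)
step 24: x0=(-1.2126, -2.1451) x1=(0.8280, -1.8601)
step 25: x0=(-1.2191, -2.1543) x1=(0.8308, -1.8708)
step 26: x0=(-1.2243, -2.1634) x1=(0.8328, -1.8816)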